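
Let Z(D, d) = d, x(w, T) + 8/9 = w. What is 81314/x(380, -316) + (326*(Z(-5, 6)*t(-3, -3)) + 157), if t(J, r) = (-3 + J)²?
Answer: 120763451/1706 ≈ 70788.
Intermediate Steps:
x(w, T) = -8/9 + w
81314/x(380, -316) + (326*(Z(-5, 6)*t(-3, -3)) + 157) = 81314/(-8/9 + 380) + (326*(6*(-3 - 3)²) + 157) = 81314/(3412/9) + (326*(6*(-6)²) + 157) = 81314*(9/3412) + (326*(6*36) + 157) = 365913/1706 + (326*216 + 157) = 365913/1706 + (70416 + 157) = 365913/1706 + 70573 = 120763451/1706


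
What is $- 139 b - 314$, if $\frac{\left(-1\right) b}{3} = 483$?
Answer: $201097$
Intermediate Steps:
$b = -1449$ ($b = \left(-3\right) 483 = -1449$)
$- 139 b - 314 = \left(-139\right) \left(-1449\right) - 314 = 201411 - 314 = 201097$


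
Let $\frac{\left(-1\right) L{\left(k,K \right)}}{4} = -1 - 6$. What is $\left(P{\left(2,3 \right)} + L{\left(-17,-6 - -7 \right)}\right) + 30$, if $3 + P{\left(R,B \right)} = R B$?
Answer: $61$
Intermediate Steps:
$P{\left(R,B \right)} = -3 + B R$ ($P{\left(R,B \right)} = -3 + R B = -3 + B R$)
$L{\left(k,K \right)} = 28$ ($L{\left(k,K \right)} = - 4 \left(-1 - 6\right) = \left(-4\right) \left(-7\right) = 28$)
$\left(P{\left(2,3 \right)} + L{\left(-17,-6 - -7 \right)}\right) + 30 = \left(\left(-3 + 3 \cdot 2\right) + 28\right) + 30 = \left(\left(-3 + 6\right) + 28\right) + 30 = \left(3 + 28\right) + 30 = 31 + 30 = 61$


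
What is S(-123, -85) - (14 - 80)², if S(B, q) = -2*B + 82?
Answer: -4028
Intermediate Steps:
S(B, q) = 82 - 2*B
S(-123, -85) - (14 - 80)² = (82 - 2*(-123)) - (14 - 80)² = (82 + 246) - 1*(-66)² = 328 - 1*4356 = 328 - 4356 = -4028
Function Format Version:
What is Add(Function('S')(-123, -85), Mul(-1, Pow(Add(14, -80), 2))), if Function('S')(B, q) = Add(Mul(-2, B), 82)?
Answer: -4028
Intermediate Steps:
Function('S')(B, q) = Add(82, Mul(-2, B))
Add(Function('S')(-123, -85), Mul(-1, Pow(Add(14, -80), 2))) = Add(Add(82, Mul(-2, -123)), Mul(-1, Pow(Add(14, -80), 2))) = Add(Add(82, 246), Mul(-1, Pow(-66, 2))) = Add(328, Mul(-1, 4356)) = Add(328, -4356) = -4028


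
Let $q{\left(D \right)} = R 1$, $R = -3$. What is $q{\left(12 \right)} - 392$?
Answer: $-395$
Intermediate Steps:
$q{\left(D \right)} = -3$ ($q{\left(D \right)} = \left(-3\right) 1 = -3$)
$q{\left(12 \right)} - 392 = -3 - 392 = -395$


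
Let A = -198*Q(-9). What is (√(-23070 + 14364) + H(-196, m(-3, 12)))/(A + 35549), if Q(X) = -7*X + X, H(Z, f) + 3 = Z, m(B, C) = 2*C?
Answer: -199/24857 + I*√8706/24857 ≈ -0.0080058 + 0.0037537*I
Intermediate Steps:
H(Z, f) = -3 + Z
Q(X) = -6*X
A = -10692 (A = -(-1188)*(-9) = -198*54 = -10692)
(√(-23070 + 14364) + H(-196, m(-3, 12)))/(A + 35549) = (√(-23070 + 14364) + (-3 - 196))/(-10692 + 35549) = (√(-8706) - 199)/24857 = (I*√8706 - 199)*(1/24857) = (-199 + I*√8706)*(1/24857) = -199/24857 + I*√8706/24857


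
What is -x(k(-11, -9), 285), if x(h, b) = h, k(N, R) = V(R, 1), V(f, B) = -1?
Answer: 1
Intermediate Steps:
k(N, R) = -1
-x(k(-11, -9), 285) = -1*(-1) = 1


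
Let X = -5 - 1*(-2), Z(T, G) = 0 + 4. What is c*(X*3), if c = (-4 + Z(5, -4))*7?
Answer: 0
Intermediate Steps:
Z(T, G) = 4
c = 0 (c = (-4 + 4)*7 = 0*7 = 0)
X = -3 (X = -5 + 2 = -3)
c*(X*3) = 0*(-3*3) = 0*(-9) = 0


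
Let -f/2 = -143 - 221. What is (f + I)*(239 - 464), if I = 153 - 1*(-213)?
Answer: -246150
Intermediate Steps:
I = 366 (I = 153 + 213 = 366)
f = 728 (f = -2*(-143 - 221) = -2*(-364) = 728)
(f + I)*(239 - 464) = (728 + 366)*(239 - 464) = 1094*(-225) = -246150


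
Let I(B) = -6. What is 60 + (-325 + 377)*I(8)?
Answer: -252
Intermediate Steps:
60 + (-325 + 377)*I(8) = 60 + (-325 + 377)*(-6) = 60 + 52*(-6) = 60 - 312 = -252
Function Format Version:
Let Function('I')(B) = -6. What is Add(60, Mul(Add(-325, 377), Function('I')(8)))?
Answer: -252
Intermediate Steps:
Add(60, Mul(Add(-325, 377), Function('I')(8))) = Add(60, Mul(Add(-325, 377), -6)) = Add(60, Mul(52, -6)) = Add(60, -312) = -252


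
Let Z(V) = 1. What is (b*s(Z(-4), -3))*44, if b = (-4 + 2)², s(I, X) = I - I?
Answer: 0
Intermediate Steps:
s(I, X) = 0
b = 4 (b = (-2)² = 4)
(b*s(Z(-4), -3))*44 = (4*0)*44 = 0*44 = 0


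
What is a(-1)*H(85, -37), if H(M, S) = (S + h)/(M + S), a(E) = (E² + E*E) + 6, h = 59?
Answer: 11/3 ≈ 3.6667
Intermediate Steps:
a(E) = 6 + 2*E² (a(E) = (E² + E²) + 6 = 2*E² + 6 = 6 + 2*E²)
H(M, S) = (59 + S)/(M + S) (H(M, S) = (S + 59)/(M + S) = (59 + S)/(M + S))
a(-1)*H(85, -37) = (6 + 2*(-1)²)*((59 - 37)/(85 - 37)) = (6 + 2*1)*(22/48) = (6 + 2)*((1/48)*22) = 8*(11/24) = 11/3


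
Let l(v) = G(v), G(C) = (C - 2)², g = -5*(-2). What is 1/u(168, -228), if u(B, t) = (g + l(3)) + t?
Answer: -1/217 ≈ -0.0046083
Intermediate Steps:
g = 10
G(C) = (-2 + C)²
l(v) = (-2 + v)²
u(B, t) = 11 + t (u(B, t) = (10 + (-2 + 3)²) + t = (10 + 1²) + t = (10 + 1) + t = 11 + t)
1/u(168, -228) = 1/(11 - 228) = 1/(-217) = -1/217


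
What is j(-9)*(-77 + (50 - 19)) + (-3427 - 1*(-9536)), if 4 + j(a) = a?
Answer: 6707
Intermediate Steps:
j(a) = -4 + a
j(-9)*(-77 + (50 - 19)) + (-3427 - 1*(-9536)) = (-4 - 9)*(-77 + (50 - 19)) + (-3427 - 1*(-9536)) = -13*(-77 + 31) + (-3427 + 9536) = -13*(-46) + 6109 = 598 + 6109 = 6707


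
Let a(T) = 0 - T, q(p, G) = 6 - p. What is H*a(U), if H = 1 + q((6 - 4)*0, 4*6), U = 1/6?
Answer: -7/6 ≈ -1.1667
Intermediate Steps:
U = ⅙ (U = 1*(⅙) = ⅙ ≈ 0.16667)
a(T) = -T
H = 7 (H = 1 + (6 - (6 - 4)*0) = 1 + (6 - 2*0) = 1 + (6 - 1*0) = 1 + (6 + 0) = 1 + 6 = 7)
H*a(U) = 7*(-1*⅙) = 7*(-⅙) = -7/6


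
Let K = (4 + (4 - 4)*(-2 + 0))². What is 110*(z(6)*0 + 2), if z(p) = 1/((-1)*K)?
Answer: 220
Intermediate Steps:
K = 16 (K = (4 + 0*(-2))² = (4 + 0)² = 4² = 16)
z(p) = -1/16 (z(p) = 1/(-1*16) = -1*1/16 = -1/16)
110*(z(6)*0 + 2) = 110*(-1/16*0 + 2) = 110*(0 + 2) = 110*2 = 220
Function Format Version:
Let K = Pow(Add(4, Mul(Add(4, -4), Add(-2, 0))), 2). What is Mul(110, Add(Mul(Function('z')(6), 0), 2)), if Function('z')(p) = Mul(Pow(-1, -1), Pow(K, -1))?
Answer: 220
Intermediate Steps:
K = 16 (K = Pow(Add(4, Mul(0, -2)), 2) = Pow(Add(4, 0), 2) = Pow(4, 2) = 16)
Function('z')(p) = Rational(-1, 16) (Function('z')(p) = Mul(Pow(-1, -1), Pow(16, -1)) = Mul(-1, Rational(1, 16)) = Rational(-1, 16))
Mul(110, Add(Mul(Function('z')(6), 0), 2)) = Mul(110, Add(Mul(Rational(-1, 16), 0), 2)) = Mul(110, Add(0, 2)) = Mul(110, 2) = 220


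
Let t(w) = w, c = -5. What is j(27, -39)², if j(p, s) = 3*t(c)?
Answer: 225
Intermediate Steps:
j(p, s) = -15 (j(p, s) = 3*(-5) = -15)
j(27, -39)² = (-15)² = 225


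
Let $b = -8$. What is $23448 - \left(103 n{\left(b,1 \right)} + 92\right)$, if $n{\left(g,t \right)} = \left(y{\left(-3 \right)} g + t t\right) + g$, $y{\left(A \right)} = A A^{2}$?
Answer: $1829$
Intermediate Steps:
$y{\left(A \right)} = A^{3}$
$n{\left(g,t \right)} = t^{2} - 26 g$ ($n{\left(g,t \right)} = \left(\left(-3\right)^{3} g + t t\right) + g = \left(- 27 g + t^{2}\right) + g = \left(t^{2} - 27 g\right) + g = t^{2} - 26 g$)
$23448 - \left(103 n{\left(b,1 \right)} + 92\right) = 23448 - \left(103 \left(1^{2} - -208\right) + 92\right) = 23448 - \left(103 \left(1 + 208\right) + 92\right) = 23448 - \left(103 \cdot 209 + 92\right) = 23448 - \left(21527 + 92\right) = 23448 - 21619 = 1829$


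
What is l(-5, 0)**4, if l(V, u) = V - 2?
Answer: 2401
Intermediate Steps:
l(V, u) = -2 + V
l(-5, 0)**4 = (-2 - 5)**4 = (-7)**4 = 2401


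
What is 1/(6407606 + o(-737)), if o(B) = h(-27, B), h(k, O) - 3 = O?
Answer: 1/6406872 ≈ 1.5608e-7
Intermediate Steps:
h(k, O) = 3 + O
o(B) = 3 + B
1/(6407606 + o(-737)) = 1/(6407606 + (3 - 737)) = 1/(6407606 - 734) = 1/6406872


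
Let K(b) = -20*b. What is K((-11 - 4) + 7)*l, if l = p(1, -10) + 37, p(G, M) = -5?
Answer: 5120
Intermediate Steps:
l = 32 (l = -5 + 37 = 32)
K((-11 - 4) + 7)*l = -20*((-11 - 4) + 7)*32 = -20*(-15 + 7)*32 = -20*(-8)*32 = 160*32 = 5120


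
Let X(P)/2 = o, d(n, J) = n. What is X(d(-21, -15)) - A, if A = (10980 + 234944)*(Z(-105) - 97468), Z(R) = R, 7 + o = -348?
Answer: 23995541742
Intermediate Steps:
o = -355 (o = -7 - 348 = -355)
X(P) = -710 (X(P) = 2*(-355) = -710)
A = -23995542452 (A = (10980 + 234944)*(-105 - 97468) = 245924*(-97573) = -23995542452)
X(d(-21, -15)) - A = -710 - 1*(-23995542452) = -710 + 23995542452 = 23995541742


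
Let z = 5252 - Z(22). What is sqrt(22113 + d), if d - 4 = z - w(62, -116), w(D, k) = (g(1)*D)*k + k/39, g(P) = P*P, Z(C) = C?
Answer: sqrt(52538343)/39 ≈ 185.85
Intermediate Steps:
z = 5230 (z = 5252 - 1*22 = 5252 - 22 = 5230)
g(P) = P**2
w(D, k) = k/39 + D*k (w(D, k) = (1**2*D)*k + k/39 = (1*D)*k + k*(1/39) = D*k + k/39 = k/39 + D*k)
d = 484730/39 (d = 4 + (5230 - (-116)*(1/39 + 62)) = 4 + (5230 - (-116)*2419/39) = 4 + (5230 - 1*(-280604/39)) = 4 + (5230 + 280604/39) = 4 + 484574/39 = 484730/39 ≈ 12429.)
sqrt(22113 + d) = sqrt(22113 + 484730/39) = sqrt(1347137/39) = sqrt(52538343)/39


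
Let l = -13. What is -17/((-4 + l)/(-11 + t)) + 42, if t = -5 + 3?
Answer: 29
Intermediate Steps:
t = -2
-17/((-4 + l)/(-11 + t)) + 42 = -17/((-4 - 13)/(-11 - 2)) + 42 = -17/(-17/(-13)) + 42 = -17/(-17*(-1/13)) + 42 = -17/(17/13) + 42 = (13/17)*(-17) + 42 = -13 + 42 = 29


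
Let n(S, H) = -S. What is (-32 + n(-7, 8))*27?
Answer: -675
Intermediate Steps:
(-32 + n(-7, 8))*27 = (-32 - 1*(-7))*27 = (-32 + 7)*27 = -25*27 = -675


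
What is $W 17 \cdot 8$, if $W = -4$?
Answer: $-544$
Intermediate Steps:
$W 17 \cdot 8 = \left(-4\right) 17 \cdot 8 = \left(-68\right) 8 = -544$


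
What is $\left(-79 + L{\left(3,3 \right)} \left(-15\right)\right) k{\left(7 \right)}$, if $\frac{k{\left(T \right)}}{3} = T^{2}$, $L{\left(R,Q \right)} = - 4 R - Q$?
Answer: $21462$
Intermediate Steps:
$L{\left(R,Q \right)} = - Q - 4 R$
$k{\left(T \right)} = 3 T^{2}$
$\left(-79 + L{\left(3,3 \right)} \left(-15\right)\right) k{\left(7 \right)} = \left(-79 + \left(\left(-1\right) 3 - 12\right) \left(-15\right)\right) 3 \cdot 7^{2} = \left(-79 + \left(-3 - 12\right) \left(-15\right)\right) 3 \cdot 49 = \left(-79 - -225\right) 147 = \left(-79 + 225\right) 147 = 146 \cdot 147 = 21462$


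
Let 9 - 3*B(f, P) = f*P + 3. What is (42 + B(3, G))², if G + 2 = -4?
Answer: 2500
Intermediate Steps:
G = -6 (G = -2 - 4 = -6)
B(f, P) = 2 - P*f/3 (B(f, P) = 3 - (f*P + 3)/3 = 3 - (P*f + 3)/3 = 3 - (3 + P*f)/3 = 3 + (-1 - P*f/3) = 2 - P*f/3)
(42 + B(3, G))² = (42 + (2 - ⅓*(-6)*3))² = (42 + (2 + 6))² = (42 + 8)² = 50² = 2500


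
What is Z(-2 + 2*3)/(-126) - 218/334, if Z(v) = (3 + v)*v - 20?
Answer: -7535/10521 ≈ -0.71619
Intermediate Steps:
Z(v) = -20 + v*(3 + v) (Z(v) = v*(3 + v) - 20 = -20 + v*(3 + v))
Z(-2 + 2*3)/(-126) - 218/334 = (-20 + (-2 + 2*3)² + 3*(-2 + 2*3))/(-126) - 218/334 = (-20 + (-2 + 6)² + 3*(-2 + 6))*(-1/126) - 218*1/334 = (-20 + 4² + 3*4)*(-1/126) - 109/167 = (-20 + 16 + 12)*(-1/126) - 109/167 = 8*(-1/126) - 109/167 = -4/63 - 109/167 = -7535/10521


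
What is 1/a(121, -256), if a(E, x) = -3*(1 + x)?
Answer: 1/765 ≈ 0.0013072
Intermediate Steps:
a(E, x) = -3 - 3*x
1/a(121, -256) = 1/(-3 - 3*(-256)) = 1/(-3 + 768) = 1/765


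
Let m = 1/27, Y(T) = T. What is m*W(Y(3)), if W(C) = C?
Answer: ⅑ ≈ 0.11111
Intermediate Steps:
m = 1/27 ≈ 0.037037
m*W(Y(3)) = (1/27)*3 = ⅑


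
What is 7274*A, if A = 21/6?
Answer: 25459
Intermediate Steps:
A = 7/2 (A = 21*(⅙) = 7/2 ≈ 3.5000)
7274*A = 7274*(7/2) = 25459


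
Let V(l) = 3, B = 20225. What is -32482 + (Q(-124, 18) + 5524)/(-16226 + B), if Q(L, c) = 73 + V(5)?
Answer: -129889918/3999 ≈ -32481.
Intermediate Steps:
Q(L, c) = 76 (Q(L, c) = 73 + 3 = 76)
-32482 + (Q(-124, 18) + 5524)/(-16226 + B) = -32482 + (76 + 5524)/(-16226 + 20225) = -32482 + 5600/3999 = -129889918/3999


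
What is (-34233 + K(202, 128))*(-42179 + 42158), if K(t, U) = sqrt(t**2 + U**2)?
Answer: 718893 - 1218*sqrt(17) ≈ 7.1387e+5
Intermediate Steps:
K(t, U) = sqrt(U**2 + t**2)
(-34233 + K(202, 128))*(-42179 + 42158) = (-34233 + sqrt(128**2 + 202**2))*(-42179 + 42158) = (-34233 + sqrt(16384 + 40804))*(-21) = (-34233 + sqrt(57188))*(-21) = (-34233 + 58*sqrt(17))*(-21) = 718893 - 1218*sqrt(17)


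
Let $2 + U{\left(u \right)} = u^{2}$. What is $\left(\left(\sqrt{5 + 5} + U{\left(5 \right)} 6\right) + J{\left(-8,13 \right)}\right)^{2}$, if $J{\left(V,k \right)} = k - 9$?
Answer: $\left(142 + \sqrt{10}\right)^{2} \approx 21072.0$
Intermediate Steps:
$J{\left(V,k \right)} = -9 + k$
$U{\left(u \right)} = -2 + u^{2}$
$\left(\left(\sqrt{5 + 5} + U{\left(5 \right)} 6\right) + J{\left(-8,13 \right)}\right)^{2} = \left(\left(\sqrt{5 + 5} + \left(-2 + 5^{2}\right) 6\right) + \left(-9 + 13\right)\right)^{2} = \left(\left(\sqrt{10} + \left(-2 + 25\right) 6\right) + 4\right)^{2} = \left(\left(\sqrt{10} + 23 \cdot 6\right) + 4\right)^{2} = \left(\left(\sqrt{10} + 138\right) + 4\right)^{2} = \left(\left(138 + \sqrt{10}\right) + 4\right)^{2} = \left(142 + \sqrt{10}\right)^{2}$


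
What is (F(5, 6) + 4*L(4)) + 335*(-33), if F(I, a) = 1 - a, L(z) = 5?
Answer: -11040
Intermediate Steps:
(F(5, 6) + 4*L(4)) + 335*(-33) = ((1 - 1*6) + 4*5) + 335*(-33) = ((1 - 6) + 20) - 11055 = (-5 + 20) - 11055 = 15 - 11055 = -11040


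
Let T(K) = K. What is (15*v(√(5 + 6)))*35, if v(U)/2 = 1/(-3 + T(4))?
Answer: 1050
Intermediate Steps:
v(U) = 2 (v(U) = 2/(-3 + 4) = 2/1 = 2*1 = 2)
(15*v(√(5 + 6)))*35 = (15*2)*35 = 30*35 = 1050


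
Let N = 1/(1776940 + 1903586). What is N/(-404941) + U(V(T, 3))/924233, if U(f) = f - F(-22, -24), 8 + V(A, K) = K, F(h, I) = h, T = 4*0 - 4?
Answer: 25336729018189/1377473054404383078 ≈ 1.8394e-5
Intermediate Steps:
T = -4 (T = 0 - 4 = -4)
V(A, K) = -8 + K
N = 1/3680526 ≈ 2.7170e-7
U(f) = 22 + f (U(f) = f - 1*(-22) = f + 22 = 22 + f)
N/(-404941) + U(V(T, 3))/924233 = (1/3680526)/(-404941) + (22 + (-8 + 3))/924233 = (1/3680526)*(-1/404941) + (22 - 5)*(1/924233) = -1/1490395878966 + 17*(1/924233) = -1/1490395878966 + 17/924233 = 25336729018189/1377473054404383078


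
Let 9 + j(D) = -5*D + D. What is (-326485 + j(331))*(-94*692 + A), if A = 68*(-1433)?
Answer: 53267802456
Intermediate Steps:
j(D) = -9 - 4*D (j(D) = -9 + (-5*D + D) = -9 - 4*D)
A = -97444
(-326485 + j(331))*(-94*692 + A) = (-326485 + (-9 - 4*331))*(-94*692 - 97444) = (-326485 + (-9 - 1324))*(-65048 - 97444) = (-326485 - 1333)*(-162492) = -327818*(-162492) = 53267802456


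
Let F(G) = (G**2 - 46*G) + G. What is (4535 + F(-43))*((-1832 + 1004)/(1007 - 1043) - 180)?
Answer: -1306083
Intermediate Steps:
F(G) = G**2 - 45*G
(4535 + F(-43))*((-1832 + 1004)/(1007 - 1043) - 180) = (4535 - 43*(-45 - 43))*((-1832 + 1004)/(1007 - 1043) - 180) = (4535 - 43*(-88))*(-828/(-36) - 180) = (4535 + 3784)*(-828*(-1/36) - 180) = 8319*(23 - 180) = 8319*(-157) = -1306083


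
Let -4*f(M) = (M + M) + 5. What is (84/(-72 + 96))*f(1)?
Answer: -49/8 ≈ -6.1250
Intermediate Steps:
f(M) = -5/4 - M/2 (f(M) = -((M + M) + 5)/4 = -(2*M + 5)/4 = -(5 + 2*M)/4 = -5/4 - M/2)
(84/(-72 + 96))*f(1) = (84/(-72 + 96))*(-5/4 - 1/2*1) = (84/24)*(-5/4 - 1/2) = ((1/24)*84)*(-7/4) = (7/2)*(-7/4) = -49/8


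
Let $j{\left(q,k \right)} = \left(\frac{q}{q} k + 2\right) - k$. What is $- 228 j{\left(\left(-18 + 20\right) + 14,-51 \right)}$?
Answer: $-456$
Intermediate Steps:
$j{\left(q,k \right)} = 2$ ($j{\left(q,k \right)} = \left(1 k + 2\right) - k = \left(k + 2\right) - k = \left(2 + k\right) - k = 2$)
$- 228 j{\left(\left(-18 + 20\right) + 14,-51 \right)} = \left(-228\right) 2 = -456$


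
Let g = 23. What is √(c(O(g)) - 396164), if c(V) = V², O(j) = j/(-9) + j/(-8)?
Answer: 97*I*√218255/72 ≈ 629.39*I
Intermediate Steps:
O(j) = -17*j/72 (O(j) = j*(-⅑) + j*(-⅛) = -j/9 - j/8 = -17*j/72)
√(c(O(g)) - 396164) = √((-17/72*23)² - 396164) = √((-391/72)² - 396164) = √(152881/5184 - 396164) = √(-2053561295/5184) = 97*I*√218255/72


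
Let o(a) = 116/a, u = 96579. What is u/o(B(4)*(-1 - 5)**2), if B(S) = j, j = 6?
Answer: 5215266/29 ≈ 1.7984e+5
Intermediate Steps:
B(S) = 6
u/o(B(4)*(-1 - 5)**2) = 96579/((116/((6*(-1 - 5)**2)))) = 96579/((116/((6*(-6)**2)))) = 96579/((116/((6*36)))) = 96579/((116/216)) = 96579/((116*(1/216))) = 96579/(29/54) = 96579*(54/29) = 5215266/29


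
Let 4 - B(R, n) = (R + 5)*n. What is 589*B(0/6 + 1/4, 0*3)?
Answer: 2356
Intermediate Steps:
B(R, n) = 4 - n*(5 + R) (B(R, n) = 4 - (R + 5)*n = 4 - (5 + R)*n = 4 - n*(5 + R))
589*B(0/6 + 1/4, 0*3) = 589*(4 - 0*3 - (0/6 + 1/4)*0*3) = 589*(4 - 5*0 - 1*(0*(⅙) + 1*(¼))*0) = 589*(4 + 0 - 1*(0 + ¼)*0) = 589*(4 + 0 - 1*¼*0) = 589*(4 + 0 + 0) = 589*4 = 2356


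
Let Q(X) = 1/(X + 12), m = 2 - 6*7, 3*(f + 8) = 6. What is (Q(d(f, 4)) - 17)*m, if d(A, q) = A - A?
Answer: 2030/3 ≈ 676.67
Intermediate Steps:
f = -6 (f = -8 + (⅓)*6 = -8 + 2 = -6)
d(A, q) = 0
m = -40 (m = 2 - 42 = -40)
Q(X) = 1/(12 + X)
(Q(d(f, 4)) - 17)*m = (1/(12 + 0) - 17)*(-40) = (1/12 - 17)*(-40) = -203/12*(-40) = 2030/3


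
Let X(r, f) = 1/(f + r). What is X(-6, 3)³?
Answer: -1/27 ≈ -0.037037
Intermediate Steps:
X(-6, 3)³ = (1/(3 - 6))³ = (1/(-3))³ = (-⅓)³ = -1/27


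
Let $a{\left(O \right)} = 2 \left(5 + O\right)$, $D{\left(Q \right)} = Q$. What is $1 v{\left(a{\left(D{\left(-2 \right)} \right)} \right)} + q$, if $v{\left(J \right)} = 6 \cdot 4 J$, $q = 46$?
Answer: $190$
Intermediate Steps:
$a{\left(O \right)} = 10 + 2 O$
$v{\left(J \right)} = 24 J$
$1 v{\left(a{\left(D{\left(-2 \right)} \right)} \right)} + q = 1 \cdot 24 \left(10 + 2 \left(-2\right)\right) + 46 = 1 \cdot 24 \left(10 - 4\right) + 46 = 1 \cdot 24 \cdot 6 + 46 = 1 \cdot 144 + 46 = 144 + 46 = 190$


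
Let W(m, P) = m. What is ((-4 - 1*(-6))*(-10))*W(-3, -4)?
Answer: 60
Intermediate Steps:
((-4 - 1*(-6))*(-10))*W(-3, -4) = ((-4 - 1*(-6))*(-10))*(-3) = ((-4 + 6)*(-10))*(-3) = (2*(-10))*(-3) = -20*(-3) = 60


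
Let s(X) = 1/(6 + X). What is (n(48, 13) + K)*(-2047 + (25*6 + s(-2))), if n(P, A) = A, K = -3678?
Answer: 27806355/4 ≈ 6.9516e+6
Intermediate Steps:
(n(48, 13) + K)*(-2047 + (25*6 + s(-2))) = (13 - 3678)*(-2047 + (25*6 + 1/(6 - 2))) = -3665*(-2047 + (150 + 1/4)) = -3665*(-2047 + (150 + ¼)) = -3665*(-2047 + 601/4) = -3665*(-7587/4) = 27806355/4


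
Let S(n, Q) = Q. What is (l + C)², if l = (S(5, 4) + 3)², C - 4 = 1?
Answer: 2916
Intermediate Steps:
C = 5 (C = 4 + 1 = 5)
l = 49 (l = (4 + 3)² = 7² = 49)
(l + C)² = (49 + 5)² = 54² = 2916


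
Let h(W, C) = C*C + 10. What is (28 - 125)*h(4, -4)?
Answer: -2522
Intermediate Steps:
h(W, C) = 10 + C² (h(W, C) = C² + 10 = 10 + C²)
(28 - 125)*h(4, -4) = (28 - 125)*(10 + (-4)²) = -97*(10 + 16) = -97*26 = -2522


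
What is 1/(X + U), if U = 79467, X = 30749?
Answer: 1/110216 ≈ 9.0731e-6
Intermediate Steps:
1/(X + U) = 1/(30749 + 79467) = 1/110216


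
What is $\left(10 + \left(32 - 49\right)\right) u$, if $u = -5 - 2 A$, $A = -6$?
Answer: $-49$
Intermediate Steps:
$u = 7$ ($u = -5 - -12 = -5 + 12 = 7$)
$\left(10 + \left(32 - 49\right)\right) u = \left(10 + \left(32 - 49\right)\right) 7 = \left(10 - 17\right) 7 = \left(-7\right) 7 = -49$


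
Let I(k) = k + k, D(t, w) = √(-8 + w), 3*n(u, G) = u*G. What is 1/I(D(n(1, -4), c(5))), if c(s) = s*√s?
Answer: 1/(2*√(-8 + 5*√5)) ≈ 0.28037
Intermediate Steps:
n(u, G) = G*u/3 (n(u, G) = (u*G)/3 = (G*u)/3 = G*u/3)
c(s) = s^(3/2)
I(k) = 2*k
1/I(D(n(1, -4), c(5))) = 1/(2*√(-8 + 5^(3/2))) = 1/(2*√(-8 + 5*√5))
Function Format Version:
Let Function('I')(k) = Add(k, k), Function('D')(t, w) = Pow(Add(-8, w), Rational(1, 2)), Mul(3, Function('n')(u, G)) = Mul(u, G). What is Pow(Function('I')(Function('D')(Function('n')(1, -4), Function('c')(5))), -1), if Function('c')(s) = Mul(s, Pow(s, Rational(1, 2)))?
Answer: Mul(Rational(1, 2), Pow(Add(-8, Mul(5, Pow(5, Rational(1, 2)))), Rational(-1, 2))) ≈ 0.28037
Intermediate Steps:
Function('n')(u, G) = Mul(Rational(1, 3), G, u) (Function('n')(u, G) = Mul(Rational(1, 3), Mul(u, G)) = Mul(Rational(1, 3), Mul(G, u)) = Mul(Rational(1, 3), G, u))
Function('c')(s) = Pow(s, Rational(3, 2))
Function('I')(k) = Mul(2, k)
Pow(Function('I')(Function('D')(Function('n')(1, -4), Function('c')(5))), -1) = Pow(Mul(2, Pow(Add(-8, Pow(5, Rational(3, 2))), Rational(1, 2))), -1) = Pow(Mul(2, Pow(Add(-8, Mul(5, Pow(5, Rational(1, 2)))), Rational(1, 2))), -1) = Mul(Rational(1, 2), Pow(Add(-8, Mul(5, Pow(5, Rational(1, 2)))), Rational(-1, 2)))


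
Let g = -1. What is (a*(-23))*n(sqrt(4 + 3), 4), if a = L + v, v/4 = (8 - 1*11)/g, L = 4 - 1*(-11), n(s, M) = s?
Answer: -621*sqrt(7) ≈ -1643.0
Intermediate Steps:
L = 15 (L = 4 + 11 = 15)
v = 12 (v = 4*((8 - 1*11)/(-1)) = 4*((8 - 11)*(-1)) = 4*(-3*(-1)) = 4*3 = 12)
a = 27 (a = 15 + 12 = 27)
(a*(-23))*n(sqrt(4 + 3), 4) = (27*(-23))*sqrt(4 + 3) = -621*sqrt(7)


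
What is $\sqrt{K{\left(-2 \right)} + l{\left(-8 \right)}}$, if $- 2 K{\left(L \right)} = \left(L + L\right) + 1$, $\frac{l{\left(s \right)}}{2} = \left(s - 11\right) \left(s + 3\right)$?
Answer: $\frac{\sqrt{766}}{2} \approx 13.838$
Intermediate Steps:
$l{\left(s \right)} = 2 \left(-11 + s\right) \left(3 + s\right)$ ($l{\left(s \right)} = 2 \left(s - 11\right) \left(s + 3\right) = 2 \left(-11 + s\right) \left(3 + s\right)$)
$K{\left(L \right)} = - \frac{1}{2} - L$ ($K{\left(L \right)} = - \frac{\left(L + L\right) + 1}{2} = - \frac{2 L + 1}{2} = - \frac{1 + 2 L}{2} = - \frac{1}{2} - L$)
$\sqrt{K{\left(-2 \right)} + l{\left(-8 \right)}} = \sqrt{\left(- \frac{1}{2} - -2\right) - \left(-62 - 128\right)} = \sqrt{\left(- \frac{1}{2} + 2\right) + \left(-66 + 128 + 2 \cdot 64\right)} = \sqrt{\frac{3}{2} + \left(-66 + 128 + 128\right)} = \sqrt{\frac{3}{2} + 190} = \sqrt{\frac{383}{2}} = \frac{\sqrt{766}}{2}$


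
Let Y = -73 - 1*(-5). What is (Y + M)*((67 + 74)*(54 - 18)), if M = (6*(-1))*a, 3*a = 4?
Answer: -385776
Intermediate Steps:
a = 4/3 (a = (1/3)*4 = 4/3 ≈ 1.3333)
Y = -68 (Y = -73 + 5 = -68)
M = -8 (M = (6*(-1))*(4/3) = -6*4/3 = -8)
(Y + M)*((67 + 74)*(54 - 18)) = (-68 - 8)*((67 + 74)*(54 - 18)) = -10716*36 = -76*5076 = -385776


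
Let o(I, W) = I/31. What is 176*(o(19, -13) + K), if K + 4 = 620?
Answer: 3364240/31 ≈ 1.0852e+5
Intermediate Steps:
K = 616 (K = -4 + 620 = 616)
o(I, W) = I/31 (o(I, W) = I*(1/31) = I/31)
176*(o(19, -13) + K) = 176*((1/31)*19 + 616) = 176*(19/31 + 616) = 176*(19115/31) = 3364240/31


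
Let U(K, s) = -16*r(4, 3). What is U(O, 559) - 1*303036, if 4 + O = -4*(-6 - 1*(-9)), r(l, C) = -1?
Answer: -303020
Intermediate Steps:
O = -16 (O = -4 - 4*(-6 - 1*(-9)) = -4 - 4*(-6 + 9) = -4 - 4*3 = -4 - 12 = -16)
U(K, s) = 16 (U(K, s) = -16*(-1) = 16)
U(O, 559) - 1*303036 = 16 - 1*303036 = 16 - 303036 = -303020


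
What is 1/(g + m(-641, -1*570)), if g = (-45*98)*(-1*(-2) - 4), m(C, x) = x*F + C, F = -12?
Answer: 1/15019 ≈ 6.6582e-5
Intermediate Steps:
m(C, x) = C - 12*x (m(C, x) = x*(-12) + C = -12*x + C = C - 12*x)
g = 8820 (g = -4410*(2 - 4) = -4410*(-2) = 8820)
1/(g + m(-641, -1*570)) = 1/(8820 + (-641 - (-12)*570)) = 1/(8820 + (-641 - 12*(-570))) = 1/(8820 + (-641 + 6840)) = 1/(8820 + 6199) = 1/15019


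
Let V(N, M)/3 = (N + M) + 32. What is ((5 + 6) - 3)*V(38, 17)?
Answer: 2088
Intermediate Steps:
V(N, M) = 96 + 3*M + 3*N (V(N, M) = 3*((N + M) + 32) = 3*((M + N) + 32) = 3*(32 + M + N) = 96 + 3*M + 3*N)
((5 + 6) - 3)*V(38, 17) = ((5 + 6) - 3)*(96 + 3*17 + 3*38) = (11 - 3)*(96 + 51 + 114) = 8*261 = 2088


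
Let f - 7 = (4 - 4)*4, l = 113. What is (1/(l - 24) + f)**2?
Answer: 389376/7921 ≈ 49.157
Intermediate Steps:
f = 7 (f = 7 + (4 - 4)*4 = 7 + 0*4 = 7 + 0 = 7)
(1/(l - 24) + f)**2 = (1/(113 - 24) + 7)**2 = (1/89 + 7)**2 = (624/89)**2 = 389376/7921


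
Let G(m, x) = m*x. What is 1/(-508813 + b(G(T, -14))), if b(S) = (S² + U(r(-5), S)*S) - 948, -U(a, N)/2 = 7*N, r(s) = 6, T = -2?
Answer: -1/519953 ≈ -1.9233e-6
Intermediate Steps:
U(a, N) = -14*N
b(S) = -948 - 13*S² (b(S) = (S² + (-14*S)*S) - 948 = (S² - 14*S²) - 948 = -13*S² - 948 = -948 - 13*S²)
1/(-508813 + b(G(T, -14))) = 1/(-508813 + (-948 - 13*(-2*(-14))²)) = 1/(-508813 + (-948 - 13*28²)) = 1/(-508813 + (-948 - 13*784)) = 1/(-508813 + (-948 - 10192)) = 1/(-508813 - 11140) = 1/(-519953) = -1/519953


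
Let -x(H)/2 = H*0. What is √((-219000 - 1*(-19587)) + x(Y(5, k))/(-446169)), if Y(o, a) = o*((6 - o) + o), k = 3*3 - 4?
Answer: 3*I*√22157 ≈ 446.56*I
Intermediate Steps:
k = 5 (k = 9 - 4 = 5)
Y(o, a) = 6*o (Y(o, a) = o*6 = 6*o)
x(H) = 0 (x(H) = -2*H*0 = -2*0 = 0)
√((-219000 - 1*(-19587)) + x(Y(5, k))/(-446169)) = √((-219000 - 1*(-19587)) + 0/(-446169)) = √((-219000 + 19587) + 0*(-1/446169)) = √(-199413 + 0) = √(-199413) = 3*I*√22157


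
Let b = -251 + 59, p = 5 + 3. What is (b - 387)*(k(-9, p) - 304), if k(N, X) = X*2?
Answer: 166752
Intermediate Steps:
p = 8
k(N, X) = 2*X
b = -192
(b - 387)*(k(-9, p) - 304) = (-192 - 387)*(2*8 - 304) = -579*(16 - 304) = -579*(-288) = 166752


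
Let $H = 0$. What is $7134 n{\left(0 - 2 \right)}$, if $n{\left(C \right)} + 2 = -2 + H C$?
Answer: $-28536$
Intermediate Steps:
$n{\left(C \right)} = -4$ ($n{\left(C \right)} = -2 - \left(2 + 0 C\right) = -2 + \left(-2 + 0\right) = -2 - 2 = -4$)
$7134 n{\left(0 - 2 \right)} = 7134 \left(-4\right) = -28536$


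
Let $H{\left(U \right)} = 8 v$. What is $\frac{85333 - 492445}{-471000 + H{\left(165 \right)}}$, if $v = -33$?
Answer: $\frac{16963}{19636} \approx 0.86387$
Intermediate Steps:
$H{\left(U \right)} = -264$ ($H{\left(U \right)} = 8 \left(-33\right) = -264$)
$\frac{85333 - 492445}{-471000 + H{\left(165 \right)}} = \frac{85333 - 492445}{-471000 - 264} = - \frac{407112}{-471264} = \left(-407112\right) \left(- \frac{1}{471264}\right) = \frac{16963}{19636}$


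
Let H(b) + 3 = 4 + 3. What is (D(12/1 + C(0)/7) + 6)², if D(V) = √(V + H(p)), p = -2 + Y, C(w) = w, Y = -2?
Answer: 100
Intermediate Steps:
p = -4 (p = -2 - 2 = -4)
H(b) = 4 (H(b) = -3 + (4 + 3) = -3 + 7 = 4)
D(V) = √(4 + V) (D(V) = √(V + 4) = √(4 + V))
(D(12/1 + C(0)/7) + 6)² = (√(4 + (12/1 + 0/7)) + 6)² = (√(4 + (12*1 + 0*(⅐))) + 6)² = (√(4 + (12 + 0)) + 6)² = (√(4 + 12) + 6)² = (√16 + 6)² = (4 + 6)² = 10² = 100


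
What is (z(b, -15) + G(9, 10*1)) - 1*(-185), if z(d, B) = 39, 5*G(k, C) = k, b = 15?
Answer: 1129/5 ≈ 225.80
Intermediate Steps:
G(k, C) = k/5
(z(b, -15) + G(9, 10*1)) - 1*(-185) = (39 + (1/5)*9) - 1*(-185) = (39 + 9/5) + 185 = 204/5 + 185 = 1129/5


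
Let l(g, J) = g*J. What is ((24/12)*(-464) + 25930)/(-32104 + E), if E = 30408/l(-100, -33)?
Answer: -381975/490337 ≈ -0.77901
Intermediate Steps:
l(g, J) = J*g
E = 2534/275 (E = 30408/((-33*(-100))) = 30408/3300 = 30408*(1/3300) = 2534/275 ≈ 9.2145)
((24/12)*(-464) + 25930)/(-32104 + E) = ((24/12)*(-464) + 25930)/(-32104 + 2534/275) = ((24*(1/12))*(-464) + 25930)/(-8826066/275) = (2*(-464) + 25930)*(-275/8826066) = (-928 + 25930)*(-275/8826066) = 25002*(-275/8826066) = -381975/490337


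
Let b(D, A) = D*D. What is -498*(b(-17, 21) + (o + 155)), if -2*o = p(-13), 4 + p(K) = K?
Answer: -225345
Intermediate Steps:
b(D, A) = D²
p(K) = -4 + K
o = 17/2 (o = -(-4 - 13)/2 = -½*(-17) = 17/2 ≈ 8.5000)
-498*(b(-17, 21) + (o + 155)) = -498*((-17)² + (17/2 + 155)) = -498*(289 + 327/2) = -498*905/2 = -225345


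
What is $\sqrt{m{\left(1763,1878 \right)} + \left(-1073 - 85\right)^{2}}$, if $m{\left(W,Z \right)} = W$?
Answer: $\sqrt{1342727} \approx 1158.8$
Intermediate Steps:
$\sqrt{m{\left(1763,1878 \right)} + \left(-1073 - 85\right)^{2}} = \sqrt{1763 + \left(-1073 - 85\right)^{2}} = \sqrt{1763 + \left(-1158\right)^{2}} = \sqrt{1763 + 1340964} = \sqrt{1342727}$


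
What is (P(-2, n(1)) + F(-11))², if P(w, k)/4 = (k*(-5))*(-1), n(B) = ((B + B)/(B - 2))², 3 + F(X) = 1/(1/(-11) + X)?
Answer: 88040689/14884 ≈ 5915.1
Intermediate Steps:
F(X) = -3 + 1/(-1/11 + X) (F(X) = -3 + 1/(1/(-11) + X) = -3 + 1/(-1/11 + X))
n(B) = 4*B²/(-2 + B)² (n(B) = ((2*B)/(-2 + B))² = (2*B/(-2 + B))² = 4*B²/(-2 + B)²)
P(w, k) = 20*k (P(w, k) = 4*((k*(-5))*(-1)) = 4*(-5*k*(-1)) = 4*(5*k) = 20*k)
(P(-2, n(1)) + F(-11))² = (20*(4*1²/(-2 + 1)²) + (14 - 33*(-11))/(-1 + 11*(-11)))² = (20*(4*1/(-1)²) + (14 + 363)/(-1 - 121))² = (20*(4*1*1) + 377/(-122))² = (20*4 - 1/122*377)² = (80 - 377/122)² = (9383/122)² = 88040689/14884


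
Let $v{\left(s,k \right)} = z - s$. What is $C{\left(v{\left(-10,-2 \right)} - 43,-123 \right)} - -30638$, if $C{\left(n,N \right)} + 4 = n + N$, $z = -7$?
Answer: $30471$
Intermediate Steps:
$v{\left(s,k \right)} = -7 - s$
$C{\left(n,N \right)} = -4 + N + n$ ($C{\left(n,N \right)} = -4 + \left(n + N\right) = -4 + \left(N + n\right) = -4 + N + n$)
$C{\left(v{\left(-10,-2 \right)} - 43,-123 \right)} - -30638 = \left(-4 - 123 - 40\right) - -30638 = \left(-4 - 123 + \left(\left(-7 + 10\right) - 43\right)\right) + 30638 = \left(-4 - 123 + \left(3 - 43\right)\right) + 30638 = \left(-4 - 123 - 40\right) + 30638 = -167 + 30638 = 30471$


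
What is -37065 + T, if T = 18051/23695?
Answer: -878237124/23695 ≈ -37064.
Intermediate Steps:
T = 18051/23695 (T = 18051*(1/23695) = 18051/23695 ≈ 0.76181)
-37065 + T = -37065 + 18051/23695 = -878237124/23695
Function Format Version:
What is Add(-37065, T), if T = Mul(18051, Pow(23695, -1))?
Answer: Rational(-878237124, 23695) ≈ -37064.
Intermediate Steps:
T = Rational(18051, 23695) (T = Mul(18051, Rational(1, 23695)) = Rational(18051, 23695) ≈ 0.76181)
Add(-37065, T) = Add(-37065, Rational(18051, 23695)) = Rational(-878237124, 23695)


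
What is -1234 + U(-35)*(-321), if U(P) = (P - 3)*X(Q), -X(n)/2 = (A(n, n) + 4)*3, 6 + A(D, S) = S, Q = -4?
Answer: 437894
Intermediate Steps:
A(D, S) = -6 + S
X(n) = 12 - 6*n (X(n) = -2*((-6 + n) + 4)*3 = -2*(-2 + n)*3 = -2*(-6 + 3*n) = 12 - 6*n)
U(P) = -108 + 36*P (U(P) = (P - 3)*(12 - 6*(-4)) = (-3 + P)*(12 + 24) = (-3 + P)*36 = -108 + 36*P)
-1234 + U(-35)*(-321) = -1234 + (-108 + 36*(-35))*(-321) = -1234 + (-108 - 1260)*(-321) = -1234 - 1368*(-321) = -1234 + 439128 = 437894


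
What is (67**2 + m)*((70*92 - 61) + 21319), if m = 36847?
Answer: 1144924528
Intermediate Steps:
(67**2 + m)*((70*92 - 61) + 21319) = (67**2 + 36847)*((70*92 - 61) + 21319) = (4489 + 36847)*((6440 - 61) + 21319) = 41336*(6379 + 21319) = 41336*27698 = 1144924528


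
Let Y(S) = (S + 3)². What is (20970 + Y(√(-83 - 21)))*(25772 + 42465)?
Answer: 1424447375 + 818844*I*√26 ≈ 1.4244e+9 + 4.1753e+6*I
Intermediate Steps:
Y(S) = (3 + S)²
(20970 + Y(√(-83 - 21)))*(25772 + 42465) = (20970 + (3 + √(-83 - 21))²)*(25772 + 42465) = (20970 + (3 + √(-104))²)*68237 = (20970 + (3 + 2*I*√26)²)*68237 = 1430929890 + 68237*(3 + 2*I*√26)²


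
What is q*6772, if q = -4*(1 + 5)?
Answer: -162528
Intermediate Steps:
q = -24 (q = -4*6 = -24)
q*6772 = -24*6772 = -162528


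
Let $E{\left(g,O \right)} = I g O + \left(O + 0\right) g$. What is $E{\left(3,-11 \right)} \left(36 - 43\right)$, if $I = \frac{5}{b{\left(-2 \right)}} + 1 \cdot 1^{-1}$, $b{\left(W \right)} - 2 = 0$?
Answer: $\frac{2079}{2} \approx 1039.5$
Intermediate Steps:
$b{\left(W \right)} = 2$ ($b{\left(W \right)} = 2 + 0 = 2$)
$I = \frac{7}{2}$ ($I = \frac{5}{2} + 1 \cdot 1^{-1} = 5 \cdot \frac{1}{2} + 1 \cdot 1 = \frac{5}{2} + 1 = \frac{7}{2} \approx 3.5$)
$E{\left(g,O \right)} = \frac{9 O g}{2}$ ($E{\left(g,O \right)} = \frac{7 g}{2} O + \left(O + 0\right) g = \frac{7 O g}{2} + O g = \frac{9 O g}{2}$)
$E{\left(3,-11 \right)} \left(36 - 43\right) = \frac{9}{2} \left(-11\right) 3 \left(36 - 43\right) = \left(- \frac{297}{2}\right) \left(-7\right) = \frac{2079}{2}$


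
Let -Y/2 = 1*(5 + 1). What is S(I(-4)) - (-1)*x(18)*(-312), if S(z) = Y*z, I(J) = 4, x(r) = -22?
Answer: 6816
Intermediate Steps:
Y = -12 (Y = -2*(5 + 1) = -2*6 = -12)
S(z) = -12*z
S(I(-4)) - (-1)*x(18)*(-312) = -12*4 - (-1)*(-22)*(-312) = -48 - 1*22*(-312) = -48 - 22*(-312) = -48 + 6864 = 6816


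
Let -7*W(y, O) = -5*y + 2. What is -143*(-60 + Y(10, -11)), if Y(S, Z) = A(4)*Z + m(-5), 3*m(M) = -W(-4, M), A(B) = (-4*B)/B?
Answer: 44902/21 ≈ 2138.2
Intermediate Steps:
A(B) = -4
W(y, O) = -2/7 + 5*y/7 (W(y, O) = -(-5*y + 2)/7 = -(2 - 5*y)/7 = -2/7 + 5*y/7)
m(M) = 22/21 (m(M) = (-(-2/7 + (5/7)*(-4)))/3 = (-(-2/7 - 20/7))/3 = (-1*(-22/7))/3 = (⅓)*(22/7) = 22/21)
Y(S, Z) = 22/21 - 4*Z (Y(S, Z) = -4*Z + 22/21 = 22/21 - 4*Z)
-143*(-60 + Y(10, -11)) = -143*(-60 + (22/21 - 4*(-11))) = -143*(-60 + (22/21 + 44)) = -143*(-60 + 946/21) = -143*(-314/21) = 44902/21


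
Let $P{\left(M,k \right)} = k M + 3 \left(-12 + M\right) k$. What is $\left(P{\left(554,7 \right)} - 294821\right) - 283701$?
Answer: $-563262$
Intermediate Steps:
$P{\left(M,k \right)} = M k + k \left(-36 + 3 M\right)$ ($P{\left(M,k \right)} = M k + \left(-36 + 3 M\right) k = M k + k \left(-36 + 3 M\right)$)
$\left(P{\left(554,7 \right)} - 294821\right) - 283701 = \left(4 \cdot 7 \left(-9 + 554\right) - 294821\right) - 283701 = \left(4 \cdot 7 \cdot 545 - 294821\right) - 283701 = \left(15260 - 294821\right) - 283701 = -279561 - 283701 = -563262$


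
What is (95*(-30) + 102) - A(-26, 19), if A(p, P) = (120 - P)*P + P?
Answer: -4686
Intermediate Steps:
A(p, P) = P + P*(120 - P) (A(p, P) = P*(120 - P) + P = P + P*(120 - P))
(95*(-30) + 102) - A(-26, 19) = (95*(-30) + 102) - 19*(121 - 1*19) = (-2850 + 102) - 19*(121 - 19) = -2748 - 19*102 = -2748 - 1*1938 = -2748 - 1938 = -4686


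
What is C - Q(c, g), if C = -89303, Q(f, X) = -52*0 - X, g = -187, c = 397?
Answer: -89490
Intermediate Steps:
Q(f, X) = -X (Q(f, X) = 0 - X = -X)
C - Q(c, g) = -89303 - (-1)*(-187) = -89303 - 1*187 = -89303 - 187 = -89490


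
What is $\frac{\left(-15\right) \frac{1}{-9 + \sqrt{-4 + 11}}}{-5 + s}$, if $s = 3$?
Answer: $- \frac{135}{148} - \frac{15 \sqrt{7}}{148} \approx -1.1803$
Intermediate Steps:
$\frac{\left(-15\right) \frac{1}{-9 + \sqrt{-4 + 11}}}{-5 + s} = \frac{\left(-15\right) \frac{1}{-9 + \sqrt{-4 + 11}}}{-5 + 3} = \frac{\left(-15\right) \frac{1}{-9 + \sqrt{7}}}{-2} = - \frac{15}{-9 + \sqrt{7}} \left(- \frac{1}{2}\right) = \frac{15}{2 \left(-9 + \sqrt{7}\right)}$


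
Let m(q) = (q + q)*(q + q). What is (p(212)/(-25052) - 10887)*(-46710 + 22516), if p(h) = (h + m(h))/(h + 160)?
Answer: 102280012130771/388306 ≈ 2.6340e+8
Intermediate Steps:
m(q) = 4*q² (m(q) = (2*q)*(2*q) = 4*q²)
p(h) = (h + 4*h²)/(160 + h) (p(h) = (h + 4*h²)/(h + 160) = (h + 4*h²)/(160 + h))
(p(212)/(-25052) - 10887)*(-46710 + 22516) = ((212*(1 + 4*212)/(160 + 212))/(-25052) - 10887)*(-46710 + 22516) = ((212*(1 + 848)/372)*(-1/25052) - 10887)*(-24194) = ((212*(1/372)*849)*(-1/25052) - 10887)*(-24194) = ((14999/31)*(-1/25052) - 10887)*(-24194) = (-14999/776612 - 10887)*(-24194) = -8454989843/776612*(-24194) = 102280012130771/388306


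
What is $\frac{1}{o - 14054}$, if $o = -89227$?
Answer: $- \frac{1}{103281} \approx -9.6823 \cdot 10^{-6}$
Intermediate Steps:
$\frac{1}{o - 14054} = \frac{1}{-89227 - 14054} = \frac{1}{-103281} = - \frac{1}{103281}$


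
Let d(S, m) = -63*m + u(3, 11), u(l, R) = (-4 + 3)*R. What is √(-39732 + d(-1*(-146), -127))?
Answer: I*√31742 ≈ 178.16*I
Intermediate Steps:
u(l, R) = -R
d(S, m) = -11 - 63*m (d(S, m) = -63*m - 1*11 = -63*m - 11 = -11 - 63*m)
√(-39732 + d(-1*(-146), -127)) = √(-39732 + (-11 - 63*(-127))) = √(-39732 + (-11 + 8001)) = √(-39732 + 7990) = √(-31742) = I*√31742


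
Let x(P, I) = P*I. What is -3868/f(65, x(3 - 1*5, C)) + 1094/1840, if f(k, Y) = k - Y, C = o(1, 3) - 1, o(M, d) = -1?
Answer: -3525193/56120 ≈ -62.815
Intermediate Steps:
C = -2 (C = -1 - 1 = -2)
x(P, I) = I*P
-3868/f(65, x(3 - 1*5, C)) + 1094/1840 = -3868/(65 - (-2)*(3 - 1*5)) + 1094/1840 = -3868/(65 - (-2)*(3 - 5)) + 1094*(1/1840) = -3868/(65 - (-2)*(-2)) + 547/920 = -3868/(65 - 1*4) + 547/920 = -3868/(65 - 4) + 547/920 = -3868/61 + 547/920 = -3525193/56120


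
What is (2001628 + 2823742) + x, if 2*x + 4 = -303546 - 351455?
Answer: 8995735/2 ≈ 4.4979e+6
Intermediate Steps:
x = -655005/2 (x = -2 + (-303546 - 351455)/2 = -2 + (½)*(-655001) = -2 - 655001/2 = -655005/2 ≈ -3.2750e+5)
(2001628 + 2823742) + x = (2001628 + 2823742) - 655005/2 = 4825370 - 655005/2 = 8995735/2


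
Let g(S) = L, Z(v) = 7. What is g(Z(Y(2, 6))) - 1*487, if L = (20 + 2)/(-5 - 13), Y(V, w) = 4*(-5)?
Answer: -4394/9 ≈ -488.22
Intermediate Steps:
Y(V, w) = -20
L = -11/9 (L = 22/(-18) = 22*(-1/18) = -11/9 ≈ -1.2222)
g(S) = -11/9
g(Z(Y(2, 6))) - 1*487 = -11/9 - 1*487 = -11/9 - 487 = -4394/9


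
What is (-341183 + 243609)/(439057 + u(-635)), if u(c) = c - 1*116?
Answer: -48787/219153 ≈ -0.22262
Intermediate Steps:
u(c) = -116 + c (u(c) = c - 116 = -116 + c)
(-341183 + 243609)/(439057 + u(-635)) = (-341183 + 243609)/(439057 + (-116 - 635)) = -97574/(439057 - 751) = -97574/438306 = -97574*1/438306 = -48787/219153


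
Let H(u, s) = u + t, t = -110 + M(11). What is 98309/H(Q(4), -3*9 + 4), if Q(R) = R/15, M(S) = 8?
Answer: -1474635/1526 ≈ -966.34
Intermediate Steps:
Q(R) = R/15 (Q(R) = R*(1/15) = R/15)
t = -102 (t = -110 + 8 = -102)
H(u, s) = -102 + u (H(u, s) = u - 102 = -102 + u)
98309/H(Q(4), -3*9 + 4) = 98309/(-102 + (1/15)*4) = 98309/(-102 + 4/15) = 98309/(-1526/15) = 98309*(-15/1526) = -1474635/1526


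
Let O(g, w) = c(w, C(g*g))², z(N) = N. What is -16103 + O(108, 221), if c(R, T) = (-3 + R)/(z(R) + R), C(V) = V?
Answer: -786474742/48841 ≈ -16103.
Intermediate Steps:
c(R, T) = (-3 + R)/(2*R) (c(R, T) = (-3 + R)/(R + R) = (-3 + R)/((2*R)) = (-3 + R)*(1/(2*R)) = (-3 + R)/(2*R))
O(g, w) = (-3 + w)²/(4*w²) (O(g, w) = ((-3 + w)/(2*w))² = (-3 + w)²/(4*w²))
-16103 + O(108, 221) = -16103 + (¼)*(-3 + 221)²/221² = -16103 + (¼)*(1/48841)*218² = -16103 + (¼)*(1/48841)*47524 = -16103 + 11881/48841 = -786474742/48841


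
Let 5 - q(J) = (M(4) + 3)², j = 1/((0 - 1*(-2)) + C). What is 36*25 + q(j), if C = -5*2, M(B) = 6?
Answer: 824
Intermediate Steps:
C = -10
j = -⅛ (j = 1/((0 - 1*(-2)) - 10) = 1/((0 + 2) - 10) = 1/(2 - 10) = 1/(-8) = -⅛ ≈ -0.12500)
q(J) = -76 (q(J) = 5 - (6 + 3)² = 5 - 1*9² = 5 - 1*81 = 5 - 81 = -76)
36*25 + q(j) = 36*25 - 76 = 900 - 76 = 824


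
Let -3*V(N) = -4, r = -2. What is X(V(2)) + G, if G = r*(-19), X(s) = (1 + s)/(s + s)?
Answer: 311/8 ≈ 38.875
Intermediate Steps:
V(N) = 4/3 (V(N) = -⅓*(-4) = 4/3)
X(s) = (1 + s)/(2*s) (X(s) = (1 + s)/((2*s)) = (1 + s)*(1/(2*s)) = (1 + s)/(2*s))
G = 38 (G = -2*(-19) = 38)
X(V(2)) + G = (1 + 4/3)/(2*(4/3)) + 38 = (½)*(¾)*(7/3) + 38 = 7/8 + 38 = 311/8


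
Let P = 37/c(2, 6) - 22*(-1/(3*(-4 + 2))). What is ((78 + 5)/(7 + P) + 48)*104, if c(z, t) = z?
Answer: 705744/131 ≈ 5387.4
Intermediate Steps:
P = 89/6 (P = 37/2 - 22*(-1/(3*(-4 + 2))) = 37*(½) - 22/((-2*(-3))) = 37/2 - 22/6 = 37/2 - 22*⅙ = 37/2 - 11/3 = 89/6 ≈ 14.833)
((78 + 5)/(7 + P) + 48)*104 = ((78 + 5)/(7 + 89/6) + 48)*104 = (83/(131/6) + 48)*104 = (83*(6/131) + 48)*104 = (498/131 + 48)*104 = (6786/131)*104 = 705744/131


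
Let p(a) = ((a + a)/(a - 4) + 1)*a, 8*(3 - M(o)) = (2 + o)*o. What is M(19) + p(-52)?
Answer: -10945/56 ≈ -195.45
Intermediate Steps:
M(o) = 3 - o*(2 + o)/8 (M(o) = 3 - (2 + o)*o/8 = 3 - o*(2 + o)/8)
p(a) = a*(1 + 2*a/(-4 + a)) (p(a) = ((2*a)/(-4 + a) + 1)*a = (2*a/(-4 + a) + 1)*a = (1 + 2*a/(-4 + a))*a = a*(1 + 2*a/(-4 + a)))
M(19) + p(-52) = (3 - 1/4*19 - 1/8*19**2) - 52*(-4 + 3*(-52))/(-4 - 52) = (3 - 19/4 - 1/8*361) - 52*(-4 - 156)/(-56) = (3 - 19/4 - 361/8) - 52*(-1/56)*(-160) = -375/8 - 1040/7 = -10945/56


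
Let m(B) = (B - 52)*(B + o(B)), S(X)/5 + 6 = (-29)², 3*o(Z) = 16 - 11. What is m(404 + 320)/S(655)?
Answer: 487648/4175 ≈ 116.80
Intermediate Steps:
o(Z) = 5/3 (o(Z) = (16 - 11)/3 = (⅓)*5 = 5/3)
S(X) = 4175 (S(X) = -30 + 5*(-29)² = -30 + 5*841 = -30 + 4205 = 4175)
m(B) = (-52 + B)*(5/3 + B) (m(B) = (B - 52)*(B + 5/3) = (-52 + B)*(5/3 + B))
m(404 + 320)/S(655) = (-260/3 + (404 + 320)² - 151*(404 + 320)/3)/4175 = (-260/3 + 724² - 151/3*724)*(1/4175) = (-260/3 + 524176 - 109324/3)*(1/4175) = 487648*(1/4175) = 487648/4175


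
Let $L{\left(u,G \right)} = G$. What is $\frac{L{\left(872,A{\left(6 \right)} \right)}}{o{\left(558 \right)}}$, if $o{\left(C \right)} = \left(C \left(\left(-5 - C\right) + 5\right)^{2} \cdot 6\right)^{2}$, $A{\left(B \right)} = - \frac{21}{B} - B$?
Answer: $- \frac{19}{2173390127927751168} \approx -8.7421 \cdot 10^{-18}$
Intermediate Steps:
$A{\left(B \right)} = - B - \frac{21}{B}$
$o{\left(C \right)} = 36 C^{6}$ ($o{\left(C \right)} = \left(C \left(- C\right)^{2} \cdot 6\right)^{2} = \left(C C^{2} \cdot 6\right)^{2} = \left(C^{3} \cdot 6\right)^{2} = \left(6 C^{3}\right)^{2} = 36 C^{6}$)
$\frac{L{\left(872,A{\left(6 \right)} \right)}}{o{\left(558 \right)}} = \frac{\left(-1\right) 6 - \frac{21}{6}}{36 \cdot 558^{6}} = \frac{-6 - \frac{7}{2}}{36 \cdot 30185973998996544} = \frac{-6 - \frac{7}{2}}{1086695063963875584} = \left(- \frac{19}{2}\right) \frac{1}{1086695063963875584} = - \frac{19}{2173390127927751168}$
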